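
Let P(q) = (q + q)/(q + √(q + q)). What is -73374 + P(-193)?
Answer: -14307544/195 + 2*I*√386/195 ≈ -73372.0 + 0.20151*I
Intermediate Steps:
P(q) = 2*q/(q + √2*√q) (P(q) = (2*q)/(q + √(2*q)) = (2*q)/(q + √2*√q) = 2*q/(q + √2*√q))
-73374 + P(-193) = -73374 + 2*(-193)/(-193 + √2*√(-193)) = -73374 + 2*(-193)/(-193 + √2*(I*√193)) = -73374 + 2*(-193)/(-193 + I*√386) = -73374 - 386/(-193 + I*√386)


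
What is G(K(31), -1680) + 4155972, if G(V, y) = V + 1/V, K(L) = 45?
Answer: 187020766/45 ≈ 4.1560e+6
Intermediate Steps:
G(K(31), -1680) + 4155972 = (45 + 1/45) + 4155972 = 2026/45 + 4155972 = 187020766/45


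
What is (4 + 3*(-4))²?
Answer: 64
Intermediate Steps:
(4 + 3*(-4))² = (4 - 12)² = (-8)² = 64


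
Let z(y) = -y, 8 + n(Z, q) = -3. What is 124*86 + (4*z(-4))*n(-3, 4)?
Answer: 10488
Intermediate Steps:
n(Z, q) = -11 (n(Z, q) = -8 - 3 = -11)
124*86 + (4*z(-4))*n(-3, 4) = 124*86 + (4*(-1*(-4)))*(-11) = 10664 + (4*4)*(-11) = 10664 + 16*(-11) = 10664 - 176 = 10488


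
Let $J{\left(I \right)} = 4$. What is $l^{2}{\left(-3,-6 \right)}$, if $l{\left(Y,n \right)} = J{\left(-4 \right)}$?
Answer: $16$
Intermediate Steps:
$l{\left(Y,n \right)} = 4$
$l^{2}{\left(-3,-6 \right)} = 4^{2} = 16$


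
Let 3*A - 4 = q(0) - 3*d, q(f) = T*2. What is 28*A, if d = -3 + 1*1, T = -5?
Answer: 0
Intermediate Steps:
q(f) = -10 (q(f) = -5*2 = -10)
d = -2 (d = -3 + 1 = -2)
A = 0 (A = 4/3 + (-10 - 3*(-2))/3 = 4/3 + (-10 + 6)/3 = 4/3 + (⅓)*(-4) = 4/3 - 4/3 = 0)
28*A = 28*0 = 0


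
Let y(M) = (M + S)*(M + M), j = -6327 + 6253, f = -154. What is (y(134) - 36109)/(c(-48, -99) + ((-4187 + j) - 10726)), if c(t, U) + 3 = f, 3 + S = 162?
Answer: -42415/15144 ≈ -2.8008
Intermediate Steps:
S = 159 (S = -3 + 162 = 159)
c(t, U) = -157 (c(t, U) = -3 - 154 = -157)
j = -74
y(M) = 2*M*(159 + M) (y(M) = (M + 159)*(M + M) = (159 + M)*(2*M) = 2*M*(159 + M))
(y(134) - 36109)/(c(-48, -99) + ((-4187 + j) - 10726)) = (2*134*(159 + 134) - 36109)/(-157 + ((-4187 - 74) - 10726)) = (2*134*293 - 36109)/(-157 + (-4261 - 10726)) = (78524 - 36109)/(-157 - 14987) = 42415/(-15144) = 42415*(-1/15144) = -42415/15144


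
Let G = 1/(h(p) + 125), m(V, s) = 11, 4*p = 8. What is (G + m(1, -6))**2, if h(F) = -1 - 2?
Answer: 1803649/14884 ≈ 121.18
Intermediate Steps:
p = 2 (p = (1/4)*8 = 2)
h(F) = -3
G = 1/122 (G = 1/(-3 + 125) = 1/122 ≈ 0.0081967)
(G + m(1, -6))**2 = (1/122 + 11)**2 = (1343/122)**2 = 1803649/14884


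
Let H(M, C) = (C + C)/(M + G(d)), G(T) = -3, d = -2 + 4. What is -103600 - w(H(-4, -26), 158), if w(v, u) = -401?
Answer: -103199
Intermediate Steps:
d = 2
H(M, C) = 2*C/(-3 + M) (H(M, C) = (C + C)/(M - 3) = (2*C)/(-3 + M) = 2*C/(-3 + M))
-103600 - w(H(-4, -26), 158) = -103600 - 1*(-401) = -103600 + 401 = -103199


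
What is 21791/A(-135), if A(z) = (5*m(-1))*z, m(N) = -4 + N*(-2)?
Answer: 21791/1350 ≈ 16.141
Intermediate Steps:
m(N) = -4 - 2*N
A(z) = -10*z (A(z) = (5*(-4 - 2*(-1)))*z = (5*(-4 + 2))*z = (5*(-2))*z = -10*z)
21791/A(-135) = 21791/((-10*(-135))) = 21791/1350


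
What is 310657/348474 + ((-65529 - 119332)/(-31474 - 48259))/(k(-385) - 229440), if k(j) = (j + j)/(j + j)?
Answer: 811864454371135/910704927916434 ≈ 0.89147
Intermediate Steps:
k(j) = 1 (k(j) = (2*j)/((2*j)) = (2*j)*(1/(2*j)) = 1)
310657/348474 + ((-65529 - 119332)/(-31474 - 48259))/(k(-385) - 229440) = 310657/348474 + ((-65529 - 119332)/(-31474 - 48259))/(1 - 229440) = 310657*(1/348474) - 184861/(-79733)/(-229439) = 310657/348474 - 184861*(-1/79733)*(-1/229439) = 310657/348474 + (184861/79733)*(-1/229439) = 310657/348474 - 184861/18293859787 = 811864454371135/910704927916434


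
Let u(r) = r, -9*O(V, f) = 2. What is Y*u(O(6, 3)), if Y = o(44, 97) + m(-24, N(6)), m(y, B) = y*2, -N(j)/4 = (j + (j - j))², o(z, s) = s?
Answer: -98/9 ≈ -10.889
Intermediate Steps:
O(V, f) = -2/9 (O(V, f) = -⅑*2 = -2/9)
N(j) = -4*j² (N(j) = -4*(j + (j - j))² = -4*(j + 0)² = -4*j²)
m(y, B) = 2*y
Y = 49 (Y = 97 + 2*(-24) = 97 - 48 = 49)
Y*u(O(6, 3)) = 49*(-2/9) = -98/9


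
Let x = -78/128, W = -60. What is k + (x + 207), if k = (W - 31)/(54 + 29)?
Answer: 1090523/5312 ≈ 205.29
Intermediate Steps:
x = -39/64 (x = -78*1/128 = -39/64 ≈ -0.60938)
k = -91/83 (k = (-60 - 31)/(54 + 29) = -91/83 ≈ -1.0964)
k + (x + 207) = -91/83 + (-39/64 + 207) = -91/83 + 13209/64 = 1090523/5312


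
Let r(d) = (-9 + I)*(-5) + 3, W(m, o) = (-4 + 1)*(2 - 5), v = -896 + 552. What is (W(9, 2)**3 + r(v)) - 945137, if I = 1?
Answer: -944365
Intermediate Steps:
v = -344
W(m, o) = 9 (W(m, o) = -3*(-3) = 9)
r(d) = 43 (r(d) = (-9 + 1)*(-5) + 3 = -8*(-5) + 3 = 40 + 3 = 43)
(W(9, 2)**3 + r(v)) - 945137 = (9**3 + 43) - 945137 = (729 + 43) - 945137 = 772 - 945137 = -944365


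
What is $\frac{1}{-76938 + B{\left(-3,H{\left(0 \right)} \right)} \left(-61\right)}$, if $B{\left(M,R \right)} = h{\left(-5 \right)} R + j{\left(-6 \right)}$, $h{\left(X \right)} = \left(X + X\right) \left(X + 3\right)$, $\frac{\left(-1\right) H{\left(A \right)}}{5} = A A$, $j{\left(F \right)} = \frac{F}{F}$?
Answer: $- \frac{1}{76999} \approx -1.2987 \cdot 10^{-5}$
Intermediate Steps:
$j{\left(F \right)} = 1$
$H{\left(A \right)} = - 5 A^{2}$ ($H{\left(A \right)} = - 5 A A = - 5 A^{2}$)
$h{\left(X \right)} = 2 X \left(3 + X\right)$
$B{\left(M,R \right)} = 1 + 20 R$ ($B{\left(M,R \right)} = 2 \left(-5\right) \left(3 - 5\right) R + 1 = 2 \left(-5\right) \left(-2\right) R + 1 = 20 R + 1 = 1 + 20 R$)
$\frac{1}{-76938 + B{\left(-3,H{\left(0 \right)} \right)} \left(-61\right)} = \frac{1}{-76938 + \left(1 + 20 \left(- 5 \cdot 0^{2}\right)\right) \left(-61\right)} = \frac{1}{-76938 + \left(1 + 20 \left(\left(-5\right) 0\right)\right) \left(-61\right)} = \frac{1}{-76938 + \left(1 + 20 \cdot 0\right) \left(-61\right)} = \frac{1}{-76938 + \left(1 + 0\right) \left(-61\right)} = \frac{1}{-76938 + 1 \left(-61\right)} = \frac{1}{-76938 - 61} = \frac{1}{-76999} = - \frac{1}{76999}$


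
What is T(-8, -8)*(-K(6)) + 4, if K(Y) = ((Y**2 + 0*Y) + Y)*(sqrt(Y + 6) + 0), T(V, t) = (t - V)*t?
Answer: 4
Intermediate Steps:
T(V, t) = t*(t - V)
K(Y) = sqrt(6 + Y)*(Y + Y**2) (K(Y) = ((Y**2 + 0) + Y)*(sqrt(6 + Y) + 0) = (Y**2 + Y)*sqrt(6 + Y) = (Y + Y**2)*sqrt(6 + Y) = sqrt(6 + Y)*(Y + Y**2))
T(-8, -8)*(-K(6)) + 4 = (-8*(-8 - 1*(-8)))*(-6*sqrt(6 + 6)*(1 + 6)) + 4 = (-8*(-8 + 8))*(-6*sqrt(12)*7) + 4 = (-8*0)*(-6*2*sqrt(3)*7) + 4 = 0*(-84*sqrt(3)) + 4 = 0 + 4 = 4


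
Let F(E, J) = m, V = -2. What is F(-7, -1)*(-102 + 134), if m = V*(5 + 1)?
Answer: -384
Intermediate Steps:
m = -12 (m = -2*(5 + 1) = -2*6 = -12)
F(E, J) = -12
F(-7, -1)*(-102 + 134) = -12*(-102 + 134) = -12*32 = -384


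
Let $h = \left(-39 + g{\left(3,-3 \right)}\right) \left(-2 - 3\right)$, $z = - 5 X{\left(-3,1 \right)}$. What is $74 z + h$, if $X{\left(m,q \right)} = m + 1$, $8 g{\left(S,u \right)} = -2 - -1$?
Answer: $\frac{7485}{8} \approx 935.63$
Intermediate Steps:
$g{\left(S,u \right)} = - \frac{1}{8}$ ($g{\left(S,u \right)} = \frac{-2 - -1}{8} = \frac{-2 + 1}{8} = \frac{1}{8} \left(-1\right) = - \frac{1}{8}$)
$X{\left(m,q \right)} = 1 + m$
$z = 10$ ($z = - 5 \left(1 - 3\right) = \left(-5\right) \left(-2\right) = 10$)
$h = \frac{1565}{8}$ ($h = \left(-39 - \frac{1}{8}\right) \left(-2 - 3\right) = \left(- \frac{313}{8}\right) \left(-5\right) = \frac{1565}{8} \approx 195.63$)
$74 z + h = 74 \cdot 10 + \frac{1565}{8} = 740 + \frac{1565}{8} = \frac{7485}{8}$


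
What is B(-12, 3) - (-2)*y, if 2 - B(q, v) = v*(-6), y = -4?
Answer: 12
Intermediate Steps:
B(q, v) = 2 + 6*v (B(q, v) = 2 - v*(-6) = 2 - (-6)*v = 2 + 6*v)
B(-12, 3) - (-2)*y = (2 + 6*3) - (-2)*(-4) = (2 + 18) - 1*8 = 20 - 8 = 12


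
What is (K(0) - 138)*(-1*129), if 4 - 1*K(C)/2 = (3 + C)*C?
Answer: 16770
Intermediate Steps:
K(C) = 8 - 2*C*(3 + C) (K(C) = 8 - 2*(3 + C)*C = 8 - 2*C*(3 + C))
(K(0) - 138)*(-1*129) = ((8 - 6*0 - 2*0²) - 138)*(-1*129) = ((8 + 0 - 2*0) - 138)*(-129) = ((8 + 0 + 0) - 138)*(-129) = (8 - 138)*(-129) = -130*(-129) = 16770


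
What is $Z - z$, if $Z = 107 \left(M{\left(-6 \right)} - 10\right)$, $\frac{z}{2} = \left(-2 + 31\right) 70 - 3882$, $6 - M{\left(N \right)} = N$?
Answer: $3918$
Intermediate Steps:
$M{\left(N \right)} = 6 - N$
$z = -3704$ ($z = 2 \left(\left(-2 + 31\right) 70 - 3882\right) = 2 \left(29 \cdot 70 - 3882\right) = 2 \left(2030 - 3882\right) = 2 \left(-1852\right) = -3704$)
$Z = 214$ ($Z = 107 \left(\left(6 - -6\right) - 10\right) = 107 \left(\left(6 + 6\right) - 10\right) = 107 \left(12 - 10\right) = 107 \cdot 2 = 214$)
$Z - z = 214 - -3704 = 214 + 3704 = 3918$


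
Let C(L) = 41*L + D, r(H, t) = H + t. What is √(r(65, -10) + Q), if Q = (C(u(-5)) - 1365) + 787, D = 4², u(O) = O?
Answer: 2*I*√178 ≈ 26.683*I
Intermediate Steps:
D = 16
C(L) = 16 + 41*L (C(L) = 41*L + 16 = 16 + 41*L)
Q = -767 (Q = ((16 + 41*(-5)) - 1365) + 787 = ((16 - 205) - 1365) + 787 = (-189 - 1365) + 787 = -1554 + 787 = -767)
√(r(65, -10) + Q) = √((65 - 10) - 767) = √(55 - 767) = √(-712) = 2*I*√178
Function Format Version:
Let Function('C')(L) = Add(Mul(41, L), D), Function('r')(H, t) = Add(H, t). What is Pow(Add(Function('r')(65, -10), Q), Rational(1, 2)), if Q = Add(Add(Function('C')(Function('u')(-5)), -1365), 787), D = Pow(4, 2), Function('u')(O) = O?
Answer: Mul(2, I, Pow(178, Rational(1, 2))) ≈ Mul(26.683, I)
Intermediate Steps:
D = 16
Function('C')(L) = Add(16, Mul(41, L)) (Function('C')(L) = Add(Mul(41, L), 16) = Add(16, Mul(41, L)))
Q = -767 (Q = Add(Add(Add(16, Mul(41, -5)), -1365), 787) = Add(Add(Add(16, -205), -1365), 787) = Add(Add(-189, -1365), 787) = Add(-1554, 787) = -767)
Pow(Add(Function('r')(65, -10), Q), Rational(1, 2)) = Pow(Add(Add(65, -10), -767), Rational(1, 2)) = Pow(Add(55, -767), Rational(1, 2)) = Pow(-712, Rational(1, 2)) = Mul(2, I, Pow(178, Rational(1, 2)))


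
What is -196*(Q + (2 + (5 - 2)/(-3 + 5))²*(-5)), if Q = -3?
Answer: 12593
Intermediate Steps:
-196*(Q + (2 + (5 - 2)/(-3 + 5))²*(-5)) = -196*(-3 + (2 + (5 - 2)/(-3 + 5))²*(-5)) = -196*(-3 + (2 + 3/2)²*(-5)) = -196*(-3 + (7/2)²*(-5)) = -196*(-3 + (49/4)*(-5)) = -196*(-3 - 245/4) = -196*(-257/4) = 12593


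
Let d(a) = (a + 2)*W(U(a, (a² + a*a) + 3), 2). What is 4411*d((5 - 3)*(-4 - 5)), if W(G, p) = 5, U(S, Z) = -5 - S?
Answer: -352880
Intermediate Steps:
d(a) = 10 + 5*a (d(a) = (a + 2)*5 = (2 + a)*5 = 10 + 5*a)
4411*d((5 - 3)*(-4 - 5)) = 4411*(10 + 5*((5 - 3)*(-4 - 5))) = 4411*(10 + 5*(2*(-9))) = 4411*(10 + 5*(-18)) = 4411*(10 - 90) = 4411*(-80) = -352880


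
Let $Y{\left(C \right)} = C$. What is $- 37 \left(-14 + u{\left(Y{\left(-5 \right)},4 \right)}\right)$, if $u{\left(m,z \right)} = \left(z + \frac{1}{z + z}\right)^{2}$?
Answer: $- \frac{7141}{64} \approx -111.58$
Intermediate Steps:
$u{\left(m,z \right)} = \left(z + \frac{1}{2 z}\right)^{2}$
$- 37 \left(-14 + u{\left(Y{\left(-5 \right)},4 \right)}\right) = - 37 \left(-14 + \frac{\left(1 + 2 \cdot 4^{2}\right)^{2}}{4 \cdot 16}\right) = - 37 \left(-14 + \frac{1}{4} \cdot \frac{1}{16} \left(1 + 2 \cdot 16\right)^{2}\right) = - 37 \left(-14 + \frac{1}{4} \cdot \frac{1}{16} \left(1 + 32\right)^{2}\right) = - 37 \left(-14 + \frac{1}{4} \cdot \frac{1}{16} \cdot 33^{2}\right) = - 37 \left(-14 + \frac{1}{4} \cdot \frac{1}{16} \cdot 1089\right) = - 37 \left(-14 + \frac{1089}{64}\right) = \left(-37\right) \frac{193}{64} = - \frac{7141}{64}$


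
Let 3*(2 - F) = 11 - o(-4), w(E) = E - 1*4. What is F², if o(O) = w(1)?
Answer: 64/9 ≈ 7.1111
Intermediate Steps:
w(E) = -4 + E (w(E) = E - 4 = -4 + E)
o(O) = -3 (o(O) = -4 + 1 = -3)
F = -8/3 (F = 2 - (11 - 1*(-3))/3 = 2 - (11 + 3)/3 = 2 - ⅓*14 = 2 - 14/3 = -8/3 ≈ -2.6667)
F² = (-8/3)² = 64/9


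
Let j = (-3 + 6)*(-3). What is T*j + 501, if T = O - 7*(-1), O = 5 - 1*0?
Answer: 393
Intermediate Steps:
O = 5 (O = 5 + 0 = 5)
j = -9 (j = 3*(-3) = -9)
T = 12 (T = 5 - 7*(-1) = 5 + 7 = 12)
T*j + 501 = 12*(-9) + 501 = -108 + 501 = 393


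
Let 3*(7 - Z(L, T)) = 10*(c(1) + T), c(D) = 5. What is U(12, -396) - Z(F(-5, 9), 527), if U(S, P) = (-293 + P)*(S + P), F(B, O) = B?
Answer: 799027/3 ≈ 2.6634e+5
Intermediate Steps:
Z(L, T) = -29/3 - 10*T/3 (Z(L, T) = 7 - 10*(5 + T)/3 = 7 - (50 + 10*T)/3 = 7 + (-50/3 - 10*T/3) = -29/3 - 10*T/3)
U(S, P) = (-293 + P)*(P + S)
U(12, -396) - Z(F(-5, 9), 527) = ((-396)² - 293*(-396) - 293*12 - 396*12) - (-29/3 - 10/3*527) = (156816 + 116028 - 3516 - 4752) - (-29/3 - 5270/3) = 264576 - 1*(-5299/3) = 264576 + 5299/3 = 799027/3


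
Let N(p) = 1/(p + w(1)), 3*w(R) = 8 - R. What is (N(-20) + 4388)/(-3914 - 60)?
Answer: -232561/210622 ≈ -1.1042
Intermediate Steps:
w(R) = 8/3 - R/3 (w(R) = (8 - R)/3 = 8/3 - R/3)
N(p) = 1/(7/3 + p) (N(p) = 1/(p + (8/3 - 1/3*1)) = 1/(p + (8/3 - 1/3)) = 1/(p + 7/3) = 1/(7/3 + p))
(N(-20) + 4388)/(-3914 - 60) = (3/(7 + 3*(-20)) + 4388)/(-3914 - 60) = (3/(7 - 60) + 4388)/(-3974) = (3/(-53) + 4388)*(-1/3974) = (3*(-1/53) + 4388)*(-1/3974) = (-3/53 + 4388)*(-1/3974) = (232561/53)*(-1/3974) = -232561/210622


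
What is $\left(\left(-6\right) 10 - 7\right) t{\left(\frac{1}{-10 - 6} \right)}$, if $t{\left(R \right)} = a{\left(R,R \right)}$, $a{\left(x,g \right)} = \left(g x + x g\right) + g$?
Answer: $\frac{469}{128} \approx 3.6641$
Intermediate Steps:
$a{\left(x,g \right)} = g + 2 g x$ ($a{\left(x,g \right)} = \left(g x + g x\right) + g = 2 g x + g = g + 2 g x$)
$t{\left(R \right)} = R \left(1 + 2 R\right)$
$\left(\left(-6\right) 10 - 7\right) t{\left(\frac{1}{-10 - 6} \right)} = \left(\left(-6\right) 10 - 7\right) \frac{1 + \frac{2}{-10 - 6}}{-10 - 6} = \left(-60 - 7\right) \frac{1 + \frac{2}{-16}}{-16} = - 67 \left(- \frac{1 + 2 \left(- \frac{1}{16}\right)}{16}\right) = - 67 \left(- \frac{1 - \frac{1}{8}}{16}\right) = - 67 \left(\left(- \frac{1}{16}\right) \frac{7}{8}\right) = \left(-67\right) \left(- \frac{7}{128}\right) = \frac{469}{128}$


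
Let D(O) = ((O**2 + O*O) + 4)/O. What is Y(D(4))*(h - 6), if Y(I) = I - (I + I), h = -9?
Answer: 135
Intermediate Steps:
D(O) = (4 + 2*O**2)/O (D(O) = ((O**2 + O**2) + 4)/O = (2*O**2 + 4)/O = (4 + 2*O**2)/O)
Y(I) = -I (Y(I) = I - 2*I = -I)
Y(D(4))*(h - 6) = (-(2*4 + 4/4))*(-9 - 6) = -(8 + 4*(1/4))*(-15) = -(8 + 1)*(-15) = -1*9*(-15) = -9*(-15) = 135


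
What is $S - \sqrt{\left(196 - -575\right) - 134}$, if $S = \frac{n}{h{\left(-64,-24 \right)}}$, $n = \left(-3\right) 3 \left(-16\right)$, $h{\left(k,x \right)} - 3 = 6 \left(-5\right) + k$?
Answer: $- \frac{144}{91} - 7 \sqrt{13} \approx -26.821$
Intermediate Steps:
$h{\left(k,x \right)} = -27 + k$ ($h{\left(k,x \right)} = 3 + \left(6 \left(-5\right) + k\right) = 3 + \left(-30 + k\right) = -27 + k$)
$n = 144$ ($n = \left(-9\right) \left(-16\right) = 144$)
$S = - \frac{144}{91}$ ($S = \frac{144}{-27 - 64} = \frac{144}{-91} = 144 \left(- \frac{1}{91}\right) = - \frac{144}{91} \approx -1.5824$)
$S - \sqrt{\left(196 - -575\right) - 134} = - \frac{144}{91} - \sqrt{\left(196 - -575\right) - 134} = - \frac{144}{91} - \sqrt{\left(196 + 575\right) - 134} = - \frac{144}{91} - \sqrt{771 - 134} = - \frac{144}{91} - \sqrt{637} = - \frac{144}{91} - 7 \sqrt{13}$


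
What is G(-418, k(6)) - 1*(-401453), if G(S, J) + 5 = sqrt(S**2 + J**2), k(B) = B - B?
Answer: 401866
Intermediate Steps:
k(B) = 0
G(S, J) = -5 + sqrt(J**2 + S**2) (G(S, J) = -5 + sqrt(S**2 + J**2) = -5 + sqrt(J**2 + S**2))
G(-418, k(6)) - 1*(-401453) = (-5 + sqrt(0**2 + (-418)**2)) - 1*(-401453) = (-5 + sqrt(0 + 174724)) + 401453 = (-5 + sqrt(174724)) + 401453 = (-5 + 418) + 401453 = 413 + 401453 = 401866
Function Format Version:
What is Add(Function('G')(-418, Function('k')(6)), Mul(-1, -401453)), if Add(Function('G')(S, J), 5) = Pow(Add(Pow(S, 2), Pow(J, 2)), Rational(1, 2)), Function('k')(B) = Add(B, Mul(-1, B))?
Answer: 401866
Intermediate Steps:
Function('k')(B) = 0
Function('G')(S, J) = Add(-5, Pow(Add(Pow(J, 2), Pow(S, 2)), Rational(1, 2))) (Function('G')(S, J) = Add(-5, Pow(Add(Pow(S, 2), Pow(J, 2)), Rational(1, 2))) = Add(-5, Pow(Add(Pow(J, 2), Pow(S, 2)), Rational(1, 2))))
Add(Function('G')(-418, Function('k')(6)), Mul(-1, -401453)) = Add(Add(-5, Pow(Add(Pow(0, 2), Pow(-418, 2)), Rational(1, 2))), Mul(-1, -401453)) = Add(Add(-5, Pow(Add(0, 174724), Rational(1, 2))), 401453) = Add(Add(-5, Pow(174724, Rational(1, 2))), 401453) = Add(Add(-5, 418), 401453) = Add(413, 401453) = 401866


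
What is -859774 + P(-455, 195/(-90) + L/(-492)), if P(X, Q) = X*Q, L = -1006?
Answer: -35248459/41 ≈ -8.5972e+5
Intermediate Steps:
P(X, Q) = Q*X
-859774 + P(-455, 195/(-90) + L/(-492)) = -859774 + (195/(-90) - 1006/(-492))*(-455) = -859774 + (195*(-1/90) - 1006*(-1/492))*(-455) = -859774 + (-13/6 + 503/246)*(-455) = -859774 - 5/41*(-455) = -859774 + 2275/41 = -35248459/41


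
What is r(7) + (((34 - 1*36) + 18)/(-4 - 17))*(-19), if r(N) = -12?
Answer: 52/21 ≈ 2.4762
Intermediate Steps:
r(7) + (((34 - 1*36) + 18)/(-4 - 17))*(-19) = -12 + (((34 - 1*36) + 18)/(-4 - 17))*(-19) = -12 + (((34 - 36) + 18)/(-21))*(-19) = -12 + ((-2 + 18)*(-1/21))*(-19) = -12 + (16*(-1/21))*(-19) = -12 - 16/21*(-19) = -12 + 304/21 = 52/21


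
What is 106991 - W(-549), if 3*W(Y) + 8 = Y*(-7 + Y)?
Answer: 15737/3 ≈ 5245.7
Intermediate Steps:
W(Y) = -8/3 + Y*(-7 + Y)/3 (W(Y) = -8/3 + (Y*(-7 + Y))/3 = -8/3 + Y*(-7 + Y)/3)
106991 - W(-549) = 106991 - (-8/3 - 7/3*(-549) + (1/3)*(-549)**2) = 106991 - (-8/3 + 1281 + (1/3)*301401) = 106991 - (-8/3 + 1281 + 100467) = 106991 - 1*305236/3 = 106991 - 305236/3 = 15737/3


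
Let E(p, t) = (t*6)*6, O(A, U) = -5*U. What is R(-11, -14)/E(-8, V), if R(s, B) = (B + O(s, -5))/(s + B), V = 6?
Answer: -11/5400 ≈ -0.0020370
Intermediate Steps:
E(p, t) = 36*t (E(p, t) = (6*t)*6 = 36*t)
R(s, B) = (25 + B)/(B + s) (R(s, B) = (B - 5*(-5))/(s + B) = (B + 25)/(B + s) = (25 + B)/(B + s))
R(-11, -14)/E(-8, V) = ((25 - 14)/(-14 - 11))/((36*6)) = (11/(-25))/216 = -1/25*11*(1/216) = -11/25*1/216 = -11/5400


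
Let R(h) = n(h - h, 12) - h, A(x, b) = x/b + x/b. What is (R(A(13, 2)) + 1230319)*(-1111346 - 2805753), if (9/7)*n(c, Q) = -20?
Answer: -43372525226786/9 ≈ -4.8192e+12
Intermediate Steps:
A(x, b) = 2*x/b
n(c, Q) = -140/9 (n(c, Q) = (7/9)*(-20) = -140/9)
R(h) = -140/9 - h
(R(A(13, 2)) + 1230319)*(-1111346 - 2805753) = ((-140/9 - 2*13/2) + 1230319)*(-1111346 - 2805753) = ((-140/9 - 2*13/2) + 1230319)*(-3917099) = ((-140/9 - 1*13) + 1230319)*(-3917099) = ((-140/9 - 13) + 1230319)*(-3917099) = (-257/9 + 1230319)*(-3917099) = (11072614/9)*(-3917099) = -43372525226786/9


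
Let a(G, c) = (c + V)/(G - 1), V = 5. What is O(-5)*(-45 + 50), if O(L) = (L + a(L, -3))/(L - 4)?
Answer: 80/27 ≈ 2.9630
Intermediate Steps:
a(G, c) = (5 + c)/(-1 + G) (a(G, c) = (c + 5)/(G - 1) = (5 + c)/(-1 + G))
O(L) = (L + 2/(-1 + L))/(-4 + L) (O(L) = (L + (5 - 3)/(-1 + L))/(L - 4) = (L + 2/(-1 + L))/(-4 + L))
O(-5)*(-45 + 50) = ((2 - 5*(-1 - 5))/((-1 - 5)*(-4 - 5)))*(-45 + 50) = ((2 - 5*(-6))/(-6*(-9)))*5 = -⅙*(-⅑)*(2 + 30)*5 = -⅙*(-⅑)*32*5 = (16/27)*5 = 80/27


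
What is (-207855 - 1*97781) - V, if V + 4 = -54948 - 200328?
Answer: -50356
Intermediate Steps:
V = -255280 (V = -4 + (-54948 - 200328) = -4 - 255276 = -255280)
(-207855 - 1*97781) - V = (-207855 - 1*97781) - 1*(-255280) = (-207855 - 97781) + 255280 = -305636 + 255280 = -50356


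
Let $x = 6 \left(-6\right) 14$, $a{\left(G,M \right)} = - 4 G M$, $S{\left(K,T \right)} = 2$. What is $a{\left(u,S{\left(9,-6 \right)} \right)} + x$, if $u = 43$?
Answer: $-848$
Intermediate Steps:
$a{\left(G,M \right)} = - 4 G M$
$x = -504$ ($x = \left(-36\right) 14 = -504$)
$a{\left(u,S{\left(9,-6 \right)} \right)} + x = \left(-4\right) 43 \cdot 2 - 504 = -344 - 504 = -848$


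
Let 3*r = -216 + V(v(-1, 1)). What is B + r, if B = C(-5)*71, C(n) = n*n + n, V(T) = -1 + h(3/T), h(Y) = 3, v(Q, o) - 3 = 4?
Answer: 4046/3 ≈ 1348.7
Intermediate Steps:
v(Q, o) = 7 (v(Q, o) = 3 + 4 = 7)
V(T) = 2 (V(T) = -1 + 3 = 2)
C(n) = n + n² (C(n) = n² + n = n + n²)
r = -214/3 (r = (-216 + 2)/3 = (⅓)*(-214) = -214/3 ≈ -71.333)
B = 1420 (B = -5*(1 - 5)*71 = -5*(-4)*71 = 20*71 = 1420)
B + r = 1420 - 214/3 = 4046/3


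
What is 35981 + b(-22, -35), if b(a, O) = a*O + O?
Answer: 36716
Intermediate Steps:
b(a, O) = O + O*a (b(a, O) = O*a + O = O + O*a)
35981 + b(-22, -35) = 35981 - 35*(1 - 22) = 35981 - 35*(-21) = 35981 + 735 = 36716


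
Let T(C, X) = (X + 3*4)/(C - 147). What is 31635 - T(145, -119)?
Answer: 63163/2 ≈ 31582.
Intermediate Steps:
T(C, X) = (12 + X)/(-147 + C) (T(C, X) = (X + 12)/(-147 + C) = (12 + X)/(-147 + C))
31635 - T(145, -119) = 31635 - (12 - 119)/(-147 + 145) = 31635 - (-107)/(-2) = 31635 - (-1)*(-107)/2 = 31635 - 1*107/2 = 31635 - 107/2 = 63163/2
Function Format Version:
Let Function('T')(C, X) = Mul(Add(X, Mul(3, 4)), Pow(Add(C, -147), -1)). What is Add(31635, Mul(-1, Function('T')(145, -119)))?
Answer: Rational(63163, 2) ≈ 31582.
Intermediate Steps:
Function('T')(C, X) = Mul(Pow(Add(-147, C), -1), Add(12, X)) (Function('T')(C, X) = Mul(Add(X, 12), Pow(Add(-147, C), -1)) = Mul(Add(12, X), Pow(Add(-147, C), -1)) = Mul(Pow(Add(-147, C), -1), Add(12, X)))
Add(31635, Mul(-1, Function('T')(145, -119))) = Add(31635, Mul(-1, Mul(Pow(Add(-147, 145), -1), Add(12, -119)))) = Add(31635, Mul(-1, Mul(Pow(-2, -1), -107))) = Add(31635, Mul(-1, Mul(Rational(-1, 2), -107))) = Add(31635, Mul(-1, Rational(107, 2))) = Add(31635, Rational(-107, 2)) = Rational(63163, 2)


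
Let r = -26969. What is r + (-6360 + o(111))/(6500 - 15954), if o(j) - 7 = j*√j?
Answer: -254958573/9454 - 111*√111/9454 ≈ -26968.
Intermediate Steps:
o(j) = 7 + j^(3/2) (o(j) = 7 + j*√j = 7 + j^(3/2))
r + (-6360 + o(111))/(6500 - 15954) = -26969 + (-6360 + (7 + 111^(3/2)))/(6500 - 15954) = -26969 + (-6360 + (7 + 111*√111))/(-9454) = -26969 + (-6353 + 111*√111)*(-1/9454) = -26969 + (6353/9454 - 111*√111/9454) = -254958573/9454 - 111*√111/9454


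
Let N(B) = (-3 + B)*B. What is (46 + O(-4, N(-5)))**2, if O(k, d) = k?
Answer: 1764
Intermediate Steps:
N(B) = B*(-3 + B)
(46 + O(-4, N(-5)))**2 = (46 - 4)**2 = 42**2 = 1764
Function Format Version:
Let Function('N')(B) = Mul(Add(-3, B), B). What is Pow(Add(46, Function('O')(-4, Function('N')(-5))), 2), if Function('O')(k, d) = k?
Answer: 1764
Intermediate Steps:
Function('N')(B) = Mul(B, Add(-3, B))
Pow(Add(46, Function('O')(-4, Function('N')(-5))), 2) = Pow(Add(46, -4), 2) = Pow(42, 2) = 1764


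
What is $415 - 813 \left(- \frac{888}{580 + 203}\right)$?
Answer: $\frac{116321}{87} \approx 1337.0$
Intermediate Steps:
$415 - 813 \left(- \frac{888}{580 + 203}\right) = 415 - 813 \left(- \frac{888}{783}\right) = 415 - 813 \left(\left(-888\right) \frac{1}{783}\right) = 415 - - \frac{80216}{87} = 415 + \frac{80216}{87} = \frac{116321}{87}$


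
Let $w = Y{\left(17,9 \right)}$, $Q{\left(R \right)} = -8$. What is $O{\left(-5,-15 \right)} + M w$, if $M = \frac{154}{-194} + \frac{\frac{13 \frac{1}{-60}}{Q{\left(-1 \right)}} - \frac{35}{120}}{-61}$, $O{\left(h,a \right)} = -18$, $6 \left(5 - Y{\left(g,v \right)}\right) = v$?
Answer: $- \frac{117941447}{5680320} \approx -20.763$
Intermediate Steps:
$Y{\left(g,v \right)} = 5 - \frac{v}{6}$
$M = - \frac{2242241}{2840160}$ ($M = \frac{154}{-194} + \frac{\frac{13 \frac{1}{-60}}{-8} - \frac{35}{120}}{-61} = 154 \left(- \frac{1}{194}\right) + \left(13 \left(- \frac{1}{60}\right) \left(- \frac{1}{8}\right) - \frac{7}{24}\right) \left(- \frac{1}{61}\right) = - \frac{77}{97} + \left(\left(- \frac{13}{60}\right) \left(- \frac{1}{8}\right) - \frac{7}{24}\right) \left(- \frac{1}{61}\right) = - \frac{77}{97} + \left(\frac{13}{480} - \frac{7}{24}\right) \left(- \frac{1}{61}\right) = - \frac{77}{97} - - \frac{127}{29280} = - \frac{77}{97} + \frac{127}{29280} = - \frac{2242241}{2840160} \approx -0.78948$)
$w = \frac{7}{2}$ ($w = 5 - \frac{3}{2} = \frac{7}{2} \approx 3.5$)
$O{\left(-5,-15 \right)} + M w = -18 - \frac{15695687}{5680320} = - \frac{117941447}{5680320}$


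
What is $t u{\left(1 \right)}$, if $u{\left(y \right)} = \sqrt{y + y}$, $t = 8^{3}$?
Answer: $512 \sqrt{2} \approx 724.08$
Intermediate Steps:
$t = 512$
$u{\left(y \right)} = \sqrt{2} \sqrt{y}$ ($u{\left(y \right)} = \sqrt{2 y} = \sqrt{2} \sqrt{y}$)
$t u{\left(1 \right)} = 512 \sqrt{2} \sqrt{1} = 512 \sqrt{2} \cdot 1 = 512 \sqrt{2}$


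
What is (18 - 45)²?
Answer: 729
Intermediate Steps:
(18 - 45)² = (-27)² = 729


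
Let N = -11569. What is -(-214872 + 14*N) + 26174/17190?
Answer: 3238935697/8595 ≈ 3.7684e+5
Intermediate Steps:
-(-214872 + 14*N) + 26174/17190 = -14/(1/(-11569 - 15348)) + 26174/17190 = -14/(1/(-26917)) + 26174*(1/17190) = -14/(-1/26917) + 13087/8595 = -14*(-26917) + 13087/8595 = 376838 + 13087/8595 = 3238935697/8595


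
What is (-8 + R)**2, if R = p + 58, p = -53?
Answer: 9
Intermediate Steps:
R = 5 (R = -53 + 58 = 5)
(-8 + R)**2 = (-8 + 5)**2 = (-3)**2 = 9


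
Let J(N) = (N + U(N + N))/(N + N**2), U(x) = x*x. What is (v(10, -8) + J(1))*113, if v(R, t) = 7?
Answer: 2147/2 ≈ 1073.5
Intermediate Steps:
U(x) = x**2
J(N) = (N + 4*N**2)/(N + N**2) (J(N) = (N + (N + N)**2)/(N + N**2) = (N + (2*N)**2)/(N + N**2) = (N + 4*N**2)/(N + N**2))
(v(10, -8) + J(1))*113 = (7 + (1 + 4*1)/(1 + 1))*113 = (7 + (1 + 4)/2)*113 = (7 + (1/2)*5)*113 = (7 + 5/2)*113 = (19/2)*113 = 2147/2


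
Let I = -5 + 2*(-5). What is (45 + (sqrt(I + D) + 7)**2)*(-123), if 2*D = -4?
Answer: -9471 - 1722*I*sqrt(17) ≈ -9471.0 - 7100.0*I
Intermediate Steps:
D = -2 (D = (1/2)*(-4) = -2)
I = -15 (I = -5 - 10 = -15)
(45 + (sqrt(I + D) + 7)**2)*(-123) = (45 + (sqrt(-15 - 2) + 7)**2)*(-123) = (45 + (sqrt(-17) + 7)**2)*(-123) = (45 + (I*sqrt(17) + 7)**2)*(-123) = (45 + (7 + I*sqrt(17))**2)*(-123) = -5535 - 123*(7 + I*sqrt(17))**2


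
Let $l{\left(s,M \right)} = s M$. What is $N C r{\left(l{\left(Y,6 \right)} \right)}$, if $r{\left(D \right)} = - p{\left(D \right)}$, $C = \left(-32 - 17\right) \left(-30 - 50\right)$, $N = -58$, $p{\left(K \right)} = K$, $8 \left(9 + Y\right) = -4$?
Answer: $-12959520$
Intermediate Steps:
$Y = - \frac{19}{2}$ ($Y = -9 + \frac{1}{8} \left(-4\right) = -9 - \frac{1}{2} = - \frac{19}{2} \approx -9.5$)
$l{\left(s,M \right)} = M s$
$C = 3920$ ($C = \left(-49\right) \left(-80\right) = 3920$)
$r{\left(D \right)} = - D$
$N C r{\left(l{\left(Y,6 \right)} \right)} = \left(-58\right) 3920 \left(- \frac{6 \left(-19\right)}{2}\right) = - 227360 \left(\left(-1\right) \left(-57\right)\right) = \left(-227360\right) 57 = -12959520$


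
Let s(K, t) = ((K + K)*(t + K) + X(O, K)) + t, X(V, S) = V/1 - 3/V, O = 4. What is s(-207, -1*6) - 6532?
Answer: 326589/4 ≈ 81647.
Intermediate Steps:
X(V, S) = V - 3/V (X(V, S) = V*1 - 3/V = V - 3/V)
s(K, t) = 13/4 + t + 2*K*(K + t) (s(K, t) = ((K + K)*(t + K) + (4 - 3/4)) + t = ((2*K)*(K + t) + (4 - 3*1/4)) + t = (2*K*(K + t) + (4 - 3/4)) + t = (2*K*(K + t) + 13/4) + t = (13/4 + 2*K*(K + t)) + t = 13/4 + t + 2*K*(K + t))
s(-207, -1*6) - 6532 = (13/4 - 1*6 + 2*(-207)**2 + 2*(-207)*(-1*6)) - 6532 = (13/4 - 6 + 2*42849 + 2*(-207)*(-6)) - 6532 = (13/4 - 6 + 85698 + 2484) - 6532 = 352717/4 - 6532 = 326589/4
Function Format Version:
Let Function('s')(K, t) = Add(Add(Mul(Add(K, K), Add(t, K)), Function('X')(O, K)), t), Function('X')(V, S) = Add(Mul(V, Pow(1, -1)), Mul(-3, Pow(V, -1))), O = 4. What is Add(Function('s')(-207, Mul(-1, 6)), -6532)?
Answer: Rational(326589, 4) ≈ 81647.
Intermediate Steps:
Function('X')(V, S) = Add(V, Mul(-3, Pow(V, -1))) (Function('X')(V, S) = Add(Mul(V, 1), Mul(-3, Pow(V, -1))) = Add(V, Mul(-3, Pow(V, -1))))
Function('s')(K, t) = Add(Rational(13, 4), t, Mul(2, K, Add(K, t))) (Function('s')(K, t) = Add(Add(Mul(Add(K, K), Add(t, K)), Add(4, Mul(-3, Pow(4, -1)))), t) = Add(Add(Mul(Mul(2, K), Add(K, t)), Add(4, Mul(-3, Rational(1, 4)))), t) = Add(Add(Mul(2, K, Add(K, t)), Add(4, Rational(-3, 4))), t) = Add(Add(Mul(2, K, Add(K, t)), Rational(13, 4)), t) = Add(Add(Rational(13, 4), Mul(2, K, Add(K, t))), t) = Add(Rational(13, 4), t, Mul(2, K, Add(K, t))))
Add(Function('s')(-207, Mul(-1, 6)), -6532) = Add(Add(Rational(13, 4), Mul(-1, 6), Mul(2, Pow(-207, 2)), Mul(2, -207, Mul(-1, 6))), -6532) = Add(Add(Rational(13, 4), -6, Mul(2, 42849), Mul(2, -207, -6)), -6532) = Add(Add(Rational(13, 4), -6, 85698, 2484), -6532) = Add(Rational(352717, 4), -6532) = Rational(326589, 4)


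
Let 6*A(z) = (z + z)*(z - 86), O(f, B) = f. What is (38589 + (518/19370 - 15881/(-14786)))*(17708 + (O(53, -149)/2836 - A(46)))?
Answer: 861412640408697524587/1218366104280 ≈ 7.0702e+8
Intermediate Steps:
A(z) = z*(-86 + z)/3 (A(z) = ((z + z)*(z - 86))/6 = ((2*z)*(-86 + z))/6 = (2*z*(-86 + z))/6 = z*(-86 + z)/3)
(38589 + (518/19370 - 15881/(-14786)))*(17708 + (O(53, -149)/2836 - A(46))) = (38589 + (518/19370 - 15881/(-14786)))*(17708 + (53/2836 - 46*(-86 + 46)/3)) = (38589 + (518*(1/19370) - 15881*(-1/14786)))*(17708 + (53*(1/2836) - 46*(-40)/3)) = (38589 + (259/9685 + 15881/14786))*(17708 + (53/2836 - 1*(-1840/3))) = (38589 + 157637059/143202410)*(17708 + (53/2836 + 1840/3)) = 5526195436549*(17708 + 5218399/8508)/143202410 = (5526195436549/143202410)*(155878063/8508) = 861412640408697524587/1218366104280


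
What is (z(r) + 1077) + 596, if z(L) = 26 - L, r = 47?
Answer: 1652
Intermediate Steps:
(z(r) + 1077) + 596 = ((26 - 1*47) + 1077) + 596 = ((26 - 47) + 1077) + 596 = (-21 + 1077) + 596 = 1056 + 596 = 1652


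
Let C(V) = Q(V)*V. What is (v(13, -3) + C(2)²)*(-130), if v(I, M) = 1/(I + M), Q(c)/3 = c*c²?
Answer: -299533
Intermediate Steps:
Q(c) = 3*c³ (Q(c) = 3*(c*c²) = 3*c³)
C(V) = 3*V⁴ (C(V) = (3*V³)*V = 3*V⁴)
(v(13, -3) + C(2)²)*(-130) = (1/(13 - 3) + (3*2⁴)²)*(-130) = (1/10 + (3*16)²)*(-130) = (⅒ + 48²)*(-130) = (⅒ + 2304)*(-130) = (23041/10)*(-130) = -299533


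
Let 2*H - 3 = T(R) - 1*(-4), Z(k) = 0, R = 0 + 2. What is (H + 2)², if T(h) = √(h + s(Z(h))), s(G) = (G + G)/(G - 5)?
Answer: (11 + √2)²/4 ≈ 38.528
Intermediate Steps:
R = 2
s(G) = 2*G/(-5 + G) (s(G) = (2*G)/(-5 + G) = 2*G/(-5 + G))
T(h) = √h (T(h) = √(h + 2*0/(-5 + 0)) = √(h + 2*0/(-5)) = √(h + 2*0*(-⅕)) = √(h + 0) = √h)
H = 7/2 + √2/2 (H = 3/2 + (√2 - 1*(-4))/2 = 3/2 + (√2 + 4)/2 = 3/2 + (4 + √2)/2 = 3/2 + (2 + √2/2) = 7/2 + √2/2 ≈ 4.2071)
(H + 2)² = ((7/2 + √2/2) + 2)² = (11/2 + √2/2)²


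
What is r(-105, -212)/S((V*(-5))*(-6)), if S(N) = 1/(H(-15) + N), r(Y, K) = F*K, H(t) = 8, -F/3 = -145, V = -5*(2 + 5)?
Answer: 96093240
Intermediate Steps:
V = -35 (V = -5*7 = -35)
F = 435 (F = -3*(-145) = 435)
r(Y, K) = 435*K
S(N) = 1/(8 + N)
r(-105, -212)/S((V*(-5))*(-6)) = (435*(-212))/(1/(8 - 35*(-5)*(-6))) = -92220/(1/(8 + 175*(-6))) = -92220/(1/(8 - 1050)) = -92220/(1/(-1042)) = -92220/(-1/1042) = -92220*(-1042) = 96093240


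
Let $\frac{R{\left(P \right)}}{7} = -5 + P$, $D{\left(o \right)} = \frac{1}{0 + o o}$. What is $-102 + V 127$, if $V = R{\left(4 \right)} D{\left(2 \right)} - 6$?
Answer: $- \frac{4345}{4} \approx -1086.3$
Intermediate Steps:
$D{\left(o \right)} = \frac{1}{o^{2}}$ ($D{\left(o \right)} = \frac{1}{0 + o^{2}} = \frac{1}{o^{2}}$)
$R{\left(P \right)} = -35 + 7 P$ ($R{\left(P \right)} = 7 \left(-5 + P\right) = -35 + 7 P$)
$V = - \frac{31}{4}$ ($V = \frac{-35 + 7 \cdot 4}{4} - 6 = \left(-35 + 28\right) \frac{1}{4} - 6 = \left(-7\right) \frac{1}{4} - 6 = - \frac{7}{4} - 6 = - \frac{31}{4} \approx -7.75$)
$-102 + V 127 = -102 - \frac{3937}{4} = - \frac{4345}{4}$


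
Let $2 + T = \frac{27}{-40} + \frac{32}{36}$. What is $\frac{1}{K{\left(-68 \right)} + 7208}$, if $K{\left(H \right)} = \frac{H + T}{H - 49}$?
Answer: $\frac{42120}{303626083} \approx 0.00013872$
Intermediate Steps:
$T = - \frac{643}{360}$ ($T = -2 + \left(\frac{27}{-40} + \frac{32}{36}\right) = -2 + \left(27 \left(- \frac{1}{40}\right) + 32 \cdot \frac{1}{36}\right) = -2 + \left(- \frac{27}{40} + \frac{8}{9}\right) = -2 + \frac{77}{360} = - \frac{643}{360} \approx -1.7861$)
$K{\left(H \right)} = \frac{- \frac{643}{360} + H}{-49 + H}$ ($K{\left(H \right)} = \frac{H - \frac{643}{360}}{H - 49} = \frac{- \frac{643}{360} + H}{-49 + H}$)
$\frac{1}{K{\left(-68 \right)} + 7208} = \frac{1}{\frac{- \frac{643}{360} - 68}{-49 - 68} + 7208} = \frac{1}{\frac{1}{-117} \left(- \frac{25123}{360}\right) + 7208} = \frac{1}{\left(- \frac{1}{117}\right) \left(- \frac{25123}{360}\right) + 7208} = \frac{1}{\frac{25123}{42120} + 7208} = \frac{1}{\frac{303626083}{42120}} = \frac{42120}{303626083}$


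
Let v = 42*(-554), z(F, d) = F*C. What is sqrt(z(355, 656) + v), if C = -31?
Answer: I*sqrt(34273) ≈ 185.13*I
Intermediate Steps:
z(F, d) = -31*F (z(F, d) = F*(-31) = -31*F)
v = -23268
sqrt(z(355, 656) + v) = sqrt(-31*355 - 23268) = sqrt(-11005 - 23268) = sqrt(-34273) = I*sqrt(34273)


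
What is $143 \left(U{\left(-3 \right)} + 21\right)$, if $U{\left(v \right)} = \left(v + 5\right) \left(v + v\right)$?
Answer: $1287$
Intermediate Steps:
$U{\left(v \right)} = 2 v \left(5 + v\right)$ ($U{\left(v \right)} = \left(5 + v\right) 2 v = 2 v \left(5 + v\right)$)
$143 \left(U{\left(-3 \right)} + 21\right) = 143 \left(2 \left(-3\right) \left(5 - 3\right) + 21\right) = 143 \left(2 \left(-3\right) 2 + 21\right) = 143 \left(-12 + 21\right) = 143 \cdot 9 = 1287$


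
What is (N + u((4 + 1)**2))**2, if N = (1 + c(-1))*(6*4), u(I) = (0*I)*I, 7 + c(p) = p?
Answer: 28224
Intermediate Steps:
c(p) = -7 + p
u(I) = 0 (u(I) = 0*I = 0)
N = -168 (N = (1 + (-7 - 1))*(6*4) = (1 - 8)*24 = -7*24 = -168)
(N + u((4 + 1)**2))**2 = (-168 + 0)**2 = (-168)**2 = 28224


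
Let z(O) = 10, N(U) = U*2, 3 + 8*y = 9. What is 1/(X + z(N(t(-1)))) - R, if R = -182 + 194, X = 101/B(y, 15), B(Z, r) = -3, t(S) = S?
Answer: -855/71 ≈ -12.042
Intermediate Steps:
y = 3/4 (y = -3/8 + (1/8)*9 = -3/8 + 9/8 = 3/4 ≈ 0.75000)
N(U) = 2*U
X = -101/3 (X = 101/(-3) = 101*(-1/3) = -101/3 ≈ -33.667)
R = 12
1/(X + z(N(t(-1)))) - R = 1/(-101/3 + 10) - 1*12 = 1/(-71/3) - 12 = -3/71 - 12 = -855/71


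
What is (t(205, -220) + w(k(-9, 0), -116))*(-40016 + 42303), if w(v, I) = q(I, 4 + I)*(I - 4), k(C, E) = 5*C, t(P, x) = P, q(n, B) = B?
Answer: 31206115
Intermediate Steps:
w(v, I) = (-4 + I)*(4 + I) (w(v, I) = (4 + I)*(I - 4) = (4 + I)*(-4 + I) = (-4 + I)*(4 + I))
(t(205, -220) + w(k(-9, 0), -116))*(-40016 + 42303) = (205 + (-16 + (-116)²))*(-40016 + 42303) = (205 + (-16 + 13456))*2287 = (205 + 13440)*2287 = 13645*2287 = 31206115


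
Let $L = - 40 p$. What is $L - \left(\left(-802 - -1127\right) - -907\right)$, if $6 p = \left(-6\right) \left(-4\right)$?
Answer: $-1392$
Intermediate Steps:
$p = 4$ ($p = \frac{\left(-6\right) \left(-4\right)}{6} = \frac{1}{6} \cdot 24 = 4$)
$L = -160$ ($L = \left(-40\right) 4 = -160$)
$L - \left(\left(-802 - -1127\right) - -907\right) = -160 - \left(\left(-802 - -1127\right) - -907\right) = -160 - \left(\left(-802 + 1127\right) + 907\right) = -160 - \left(325 + 907\right) = -160 - 1232 = -1392$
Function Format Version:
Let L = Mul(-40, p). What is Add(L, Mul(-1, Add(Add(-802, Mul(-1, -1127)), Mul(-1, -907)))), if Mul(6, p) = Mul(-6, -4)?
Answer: -1392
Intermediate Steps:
p = 4 (p = Mul(Rational(1, 6), Mul(-6, -4)) = Mul(Rational(1, 6), 24) = 4)
L = -160 (L = Mul(-40, 4) = -160)
Add(L, Mul(-1, Add(Add(-802, Mul(-1, -1127)), Mul(-1, -907)))) = Add(-160, Mul(-1, Add(Add(-802, Mul(-1, -1127)), Mul(-1, -907)))) = Add(-160, Mul(-1, Add(Add(-802, 1127), 907))) = Add(-160, Mul(-1, Add(325, 907))) = Add(-160, Mul(-1, 1232)) = Add(-160, -1232) = -1392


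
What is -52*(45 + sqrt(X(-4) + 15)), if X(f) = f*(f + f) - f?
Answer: -2340 - 52*sqrt(51) ≈ -2711.4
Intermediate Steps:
X(f) = -f + 2*f**2 (X(f) = f*(2*f) - f = 2*f**2 - f = -f + 2*f**2)
-52*(45 + sqrt(X(-4) + 15)) = -52*(45 + sqrt(-4*(-1 + 2*(-4)) + 15)) = -52*(45 + sqrt(-4*(-1 - 8) + 15)) = -52*(45 + sqrt(-4*(-9) + 15)) = -52*(45 + sqrt(36 + 15)) = -52*(45 + sqrt(51)) = -2340 - 52*sqrt(51)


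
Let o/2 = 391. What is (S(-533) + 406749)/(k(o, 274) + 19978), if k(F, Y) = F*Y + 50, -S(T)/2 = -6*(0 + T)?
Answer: 400353/234296 ≈ 1.7087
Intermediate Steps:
o = 782 (o = 2*391 = 782)
S(T) = 12*T (S(T) = -(-12)*(0 + T) = -(-12)*T = 12*T)
k(F, Y) = 50 + F*Y
(S(-533) + 406749)/(k(o, 274) + 19978) = (12*(-533) + 406749)/((50 + 782*274) + 19978) = (-6396 + 406749)/((50 + 214268) + 19978) = 400353/(214318 + 19978) = 400353/234296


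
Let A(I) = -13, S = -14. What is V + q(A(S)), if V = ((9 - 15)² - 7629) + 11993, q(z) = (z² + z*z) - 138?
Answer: 4600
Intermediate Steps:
q(z) = -138 + 2*z² (q(z) = (z² + z²) - 138 = 2*z² - 138 = -138 + 2*z²)
V = 4400 (V = ((-6)² - 7629) + 11993 = (36 - 7629) + 11993 = -7593 + 11993 = 4400)
V + q(A(S)) = 4400 + (-138 + 2*(-13)²) = 4400 + (-138 + 2*169) = 4400 + (-138 + 338) = 4400 + 200 = 4600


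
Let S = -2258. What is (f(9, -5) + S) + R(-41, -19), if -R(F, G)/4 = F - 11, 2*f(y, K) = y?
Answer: -4091/2 ≈ -2045.5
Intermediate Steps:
f(y, K) = y/2
R(F, G) = 44 - 4*F (R(F, G) = -4*(F - 11) = -4*(-11 + F) = 44 - 4*F)
(f(9, -5) + S) + R(-41, -19) = ((½)*9 - 2258) + (44 - 4*(-41)) = (9/2 - 2258) + (44 + 164) = -4507/2 + 208 = -4091/2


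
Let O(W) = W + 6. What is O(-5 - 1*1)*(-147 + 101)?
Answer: 0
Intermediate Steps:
O(W) = 6 + W
O(-5 - 1*1)*(-147 + 101) = (6 + (-5 - 1*1))*(-147 + 101) = (6 + (-5 - 1))*(-46) = (6 - 6)*(-46) = 0*(-46) = 0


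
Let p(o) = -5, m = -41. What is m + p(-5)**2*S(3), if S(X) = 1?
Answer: -16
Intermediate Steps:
m + p(-5)**2*S(3) = -41 + (-5)**2*1 = -41 + 25*1 = -41 + 25 = -16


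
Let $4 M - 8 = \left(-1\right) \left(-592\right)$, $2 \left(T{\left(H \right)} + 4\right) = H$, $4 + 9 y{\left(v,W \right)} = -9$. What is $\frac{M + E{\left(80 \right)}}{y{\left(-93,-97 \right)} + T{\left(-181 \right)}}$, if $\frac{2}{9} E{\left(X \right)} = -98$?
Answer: $\frac{5238}{1727} \approx 3.033$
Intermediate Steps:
$y{\left(v,W \right)} = - \frac{13}{9}$ ($y{\left(v,W \right)} = - \frac{4}{9} + \frac{1}{9} \left(-9\right) = - \frac{4}{9} - 1 = - \frac{13}{9}$)
$T{\left(H \right)} = -4 + \frac{H}{2}$
$M = 150$ ($M = 2 + \frac{\left(-1\right) \left(-592\right)}{4} = 2 + \frac{1}{4} \cdot 592 = 2 + 148 = 150$)
$E{\left(X \right)} = -441$ ($E{\left(X \right)} = \frac{9}{2} \left(-98\right) = -441$)
$\frac{M + E{\left(80 \right)}}{y{\left(-93,-97 \right)} + T{\left(-181 \right)}} = \frac{150 - 441}{- \frac{13}{9} + \left(-4 + \frac{1}{2} \left(-181\right)\right)} = - \frac{291}{- \frac{13}{9} - \frac{189}{2}} = - \frac{291}{- \frac{1727}{18}} = \left(-291\right) \left(- \frac{18}{1727}\right) = \frac{5238}{1727}$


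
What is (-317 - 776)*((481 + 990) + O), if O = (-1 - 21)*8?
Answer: -1415435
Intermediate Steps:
O = -176 (O = -22*8 = -176)
(-317 - 776)*((481 + 990) + O) = (-317 - 776)*((481 + 990) - 176) = -1093*(1471 - 176) = -1093*1295 = -1415435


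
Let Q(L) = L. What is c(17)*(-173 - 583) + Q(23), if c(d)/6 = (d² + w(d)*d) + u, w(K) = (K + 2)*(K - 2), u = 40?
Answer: -23469241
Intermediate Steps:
w(K) = (-2 + K)*(2 + K) (w(K) = (2 + K)*(-2 + K) = (-2 + K)*(2 + K))
c(d) = 240 + 6*d² + 6*d*(-4 + d²) (c(d) = 6*((d² + (-4 + d²)*d) + 40) = 6*((d² + d*(-4 + d²)) + 40) = 6*(40 + d² + d*(-4 + d²)) = 240 + 6*d² + 6*d*(-4 + d²))
c(17)*(-173 - 583) + Q(23) = (240 + 6*17² + 6*17*(-4 + 17²))*(-173 - 583) + 23 = (240 + 6*289 + 6*17*(-4 + 289))*(-756) + 23 = (240 + 1734 + 6*17*285)*(-756) + 23 = (240 + 1734 + 29070)*(-756) + 23 = 31044*(-756) + 23 = -23469264 + 23 = -23469241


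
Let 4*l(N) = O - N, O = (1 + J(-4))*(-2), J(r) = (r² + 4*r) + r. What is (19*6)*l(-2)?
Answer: 228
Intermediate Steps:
J(r) = r² + 5*r
O = 6 (O = (1 - 4*(5 - 4))*(-2) = (1 - 4*1)*(-2) = (1 - 4)*(-2) = -3*(-2) = 6)
l(N) = 3/2 - N/4 (l(N) = (6 - N)/4 = 3/2 - N/4)
(19*6)*l(-2) = (19*6)*(3/2 - ¼*(-2)) = 114*(3/2 + ½) = 114*2 = 228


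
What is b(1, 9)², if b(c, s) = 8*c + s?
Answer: 289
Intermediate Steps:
b(c, s) = s + 8*c
b(1, 9)² = (9 + 8*1)² = (9 + 8)² = 17² = 289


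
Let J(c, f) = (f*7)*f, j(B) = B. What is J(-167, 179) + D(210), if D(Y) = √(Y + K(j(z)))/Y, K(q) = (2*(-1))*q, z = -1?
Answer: 224287 + √53/105 ≈ 2.2429e+5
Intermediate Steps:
K(q) = -2*q
D(Y) = √(2 + Y)/Y (D(Y) = √(Y - 2*(-1))/Y = √(Y + 2)/Y = √(2 + Y)/Y)
J(c, f) = 7*f² (J(c, f) = (7*f)*f = 7*f²)
J(-167, 179) + D(210) = 7*179² + √(2 + 210)/210 = 7*32041 + √212/210 = 224287 + (2*√53)/210 = 224287 + √53/105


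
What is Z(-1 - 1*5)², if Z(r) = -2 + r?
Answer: 64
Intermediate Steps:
Z(-1 - 1*5)² = (-2 + (-1 - 1*5))² = (-2 + (-1 - 5))² = (-2 - 6)² = (-8)² = 64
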